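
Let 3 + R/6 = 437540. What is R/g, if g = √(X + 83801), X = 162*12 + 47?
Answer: 1312611*√5362/10724 ≈ 8962.8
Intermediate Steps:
X = 1991 (X = 1944 + 47 = 1991)
R = 2625222 (R = -18 + 6*437540 = -18 + 2625240 = 2625222)
g = 4*√5362 (g = √(1991 + 83801) = √85792 = 4*√5362 ≈ 292.90)
R/g = 2625222/((4*√5362)) = 2625222*(√5362/21448) = 1312611*√5362/10724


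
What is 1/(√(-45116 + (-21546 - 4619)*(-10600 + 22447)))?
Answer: -I*√310021871/310021871 ≈ -5.6794e-5*I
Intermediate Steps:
1/(√(-45116 + (-21546 - 4619)*(-10600 + 22447))) = 1/(√(-45116 - 26165*11847)) = 1/(√(-45116 - 309976755)) = 1/(√(-310021871)) = 1/(I*√310021871) = -I*√310021871/310021871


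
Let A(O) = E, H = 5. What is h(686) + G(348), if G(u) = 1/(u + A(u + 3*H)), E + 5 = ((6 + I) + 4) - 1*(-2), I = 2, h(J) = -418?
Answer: -149225/357 ≈ -418.00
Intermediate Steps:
E = 9 (E = -5 + (((6 + 2) + 4) - 1*(-2)) = -5 + ((8 + 4) + 2) = -5 + (12 + 2) = -5 + 14 = 9)
A(O) = 9
G(u) = 1/(9 + u) (G(u) = 1/(u + 9) = 1/(9 + u))
h(686) + G(348) = -418 + 1/(9 + 348) = -418 + 1/357 = -149225/357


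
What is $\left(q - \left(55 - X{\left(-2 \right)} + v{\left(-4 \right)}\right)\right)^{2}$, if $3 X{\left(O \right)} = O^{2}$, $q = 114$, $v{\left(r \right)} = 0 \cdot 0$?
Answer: $\frac{32761}{9} \approx 3640.1$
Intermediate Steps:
$v{\left(r \right)} = 0$
$X{\left(O \right)} = \frac{O^{2}}{3}$
$\left(q - \left(55 - X{\left(-2 \right)} + v{\left(-4 \right)}\right)\right)^{2} = \left(114 - \left(55 - \frac{4}{3}\right)\right)^{2} = \left(114 + \left(\left(-30 + \frac{1}{3} \cdot 4\right) + \left(-25 + 0\right)\right)\right)^{2} = \left(114 + \left(\left(-30 + \frac{4}{3}\right) - 25\right)\right)^{2} = \left(114 - \frac{161}{3}\right)^{2} = \left(\frac{181}{3}\right)^{2} = \frac{32761}{9}$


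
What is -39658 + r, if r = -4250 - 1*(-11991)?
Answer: -31917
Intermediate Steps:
r = 7741 (r = -4250 + 11991 = 7741)
-39658 + r = -39658 + 7741 = -31917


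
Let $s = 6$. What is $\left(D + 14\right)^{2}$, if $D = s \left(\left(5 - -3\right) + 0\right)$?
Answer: $3844$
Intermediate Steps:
$D = 48$ ($D = 6 \left(\left(5 - -3\right) + 0\right) = 6 \left(\left(5 + 3\right) + 0\right) = 6 \left(8 + 0\right) = 6 \cdot 8 = 48$)
$\left(D + 14\right)^{2} = \left(48 + 14\right)^{2} = 62^{2} = 3844$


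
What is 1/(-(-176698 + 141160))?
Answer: 1/35538 ≈ 2.8139e-5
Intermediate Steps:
1/(-(-176698 + 141160)) = 1/(-1*(-35538)) = 1/35538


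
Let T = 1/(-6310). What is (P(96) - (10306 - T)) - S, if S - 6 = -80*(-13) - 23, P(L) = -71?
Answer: -71934001/6310 ≈ -11400.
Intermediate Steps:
T = -1/6310 ≈ -0.00015848
S = 1023 (S = 6 + (-80*(-13) - 23) = 6 + (1040 - 23) = 6 + 1017 = 1023)
(P(96) - (10306 - T)) - S = (-71 - (10306 - 1*(-1/6310))) - 1*1023 = (-71 - (10306 + 1/6310)) - 1023 = (-71 - 1*65030861/6310) - 1023 = (-71 - 65030861/6310) - 1023 = -65478871/6310 - 1023 = -71934001/6310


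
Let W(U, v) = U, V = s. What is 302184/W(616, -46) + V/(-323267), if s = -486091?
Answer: 1749741914/3555937 ≈ 492.06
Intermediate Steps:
V = -486091
302184/W(616, -46) + V/(-323267) = 302184/616 - 486091/(-323267) = 302184*(1/616) - 486091*(-1/323267) = 37773/77 + 486091/323267 = 1749741914/3555937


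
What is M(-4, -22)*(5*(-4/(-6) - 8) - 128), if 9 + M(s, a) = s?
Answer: 6422/3 ≈ 2140.7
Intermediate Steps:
M(s, a) = -9 + s
M(-4, -22)*(5*(-4/(-6) - 8) - 128) = (-9 - 4)*(5*(-4/(-6) - 8) - 128) = -13*(5*(-4*(-⅙) - 8) - 128) = -13*(5*(⅔ - 8) - 128) = -13*(5*(-22/3) - 128) = -13*(-110/3 - 128) = -13*(-494/3) = 6422/3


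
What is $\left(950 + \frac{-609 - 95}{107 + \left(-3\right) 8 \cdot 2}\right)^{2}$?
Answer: $\frac{3063179716}{3481} \approx 8.7997 \cdot 10^{5}$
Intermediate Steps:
$\left(950 + \frac{-609 - 95}{107 + \left(-3\right) 8 \cdot 2}\right)^{2} = \left(950 - \frac{704}{107 - 48}\right)^{2} = \left(950 - \frac{704}{59}\right)^{2} = \left(\frac{55346}{59}\right)^{2} = \frac{3063179716}{3481}$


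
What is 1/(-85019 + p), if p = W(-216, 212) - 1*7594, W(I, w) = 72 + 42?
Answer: -1/92499 ≈ -1.0811e-5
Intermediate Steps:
W(I, w) = 114
p = -7480 (p = 114 - 1*7594 = 114 - 7594 = -7480)
1/(-85019 + p) = 1/(-85019 - 7480) = 1/(-92499) = -1/92499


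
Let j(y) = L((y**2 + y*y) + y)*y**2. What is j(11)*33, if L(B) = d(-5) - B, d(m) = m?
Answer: -1030194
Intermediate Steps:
L(B) = -5 - B
j(y) = y**2*(-5 - y - 2*y**2) (j(y) = (-5 - ((y**2 + y*y) + y))*y**2 = (-5 - ((y**2 + y**2) + y))*y**2 = (-5 - (2*y**2 + y))*y**2 = (-5 - (y + 2*y**2))*y**2 = (-5 + (-y - 2*y**2))*y**2 = (-5 - y - 2*y**2)*y**2 = y**2*(-5 - y - 2*y**2))
j(11)*33 = (11**2*(-5 - 1*11*(1 + 2*11)))*33 = (121*(-5 - 1*11*(1 + 22)))*33 = (121*(-5 - 1*11*23))*33 = (121*(-5 - 253))*33 = (121*(-258))*33 = -31218*33 = -1030194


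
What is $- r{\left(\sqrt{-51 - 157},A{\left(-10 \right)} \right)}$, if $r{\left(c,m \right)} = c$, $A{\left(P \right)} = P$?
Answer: $- 4 i \sqrt{13} \approx - 14.422 i$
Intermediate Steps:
$- r{\left(\sqrt{-51 - 157},A{\left(-10 \right)} \right)} = - \sqrt{-51 - 157} = - \sqrt{-208} = - 4 i \sqrt{13}$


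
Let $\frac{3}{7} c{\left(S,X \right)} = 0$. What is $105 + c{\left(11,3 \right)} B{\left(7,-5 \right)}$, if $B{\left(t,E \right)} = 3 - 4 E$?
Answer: $105$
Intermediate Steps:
$c{\left(S,X \right)} = 0$ ($c{\left(S,X \right)} = \frac{7}{3} \cdot 0 = 0$)
$105 + c{\left(11,3 \right)} B{\left(7,-5 \right)} = 105 + 0 \left(3 - -20\right) = 105 + 0 \left(3 + 20\right) = 105 + 0 \cdot 23 = 105 + 0 = 105$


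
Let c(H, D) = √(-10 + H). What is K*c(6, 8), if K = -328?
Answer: -656*I ≈ -656.0*I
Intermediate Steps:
K*c(6, 8) = -328*√(-10 + 6) = -656*I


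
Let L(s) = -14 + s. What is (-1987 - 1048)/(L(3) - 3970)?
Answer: 3035/3981 ≈ 0.76237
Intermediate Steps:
(-1987 - 1048)/(L(3) - 3970) = (-1987 - 1048)/((-14 + 3) - 3970) = -3035/(-11 - 3970) = -3035/(-3981) = -3035*(-1/3981) = 3035/3981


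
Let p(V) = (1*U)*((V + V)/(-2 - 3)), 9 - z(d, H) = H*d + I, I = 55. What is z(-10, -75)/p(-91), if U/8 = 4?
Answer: -995/1456 ≈ -0.68338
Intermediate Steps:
U = 32 (U = 8*4 = 32)
z(d, H) = -46 - H*d (z(d, H) = 9 - (H*d + 55) = 9 - (55 + H*d) = 9 + (-55 - H*d) = -46 - H*d)
p(V) = -64*V/5 (p(V) = (1*32)*((V + V)/(-2 - 3)) = 32*((2*V)/(-5)) = 32*((2*V)*(-⅕)) = 32*(-2*V/5) = -64*V/5)
z(-10, -75)/p(-91) = (-46 - 1*(-75)*(-10))/((-64/5*(-91))) = (-46 - 750)/(5824/5) = -796*5/5824 = -995/1456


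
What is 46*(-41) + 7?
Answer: -1879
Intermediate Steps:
46*(-41) + 7 = -1886 + 7 = -1879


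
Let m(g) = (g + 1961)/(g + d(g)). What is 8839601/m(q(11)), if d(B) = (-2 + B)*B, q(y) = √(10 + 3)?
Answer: 37577143851/640918 - 2908228729*√13/640918 ≈ 42270.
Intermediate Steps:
q(y) = √13
d(B) = B*(-2 + B)
m(g) = (1961 + g)/(g + g*(-2 + g)) (m(g) = (g + 1961)/(g + g*(-2 + g)) = (1961 + g)/(g + g*(-2 + g)))
8839601/m(q(11)) = 8839601/(((1961 + √13)/((√13)*(-1 + √13)))) = 8839601/(((√13/13)*(1961 + √13)/(-1 + √13))) = 8839601/((√13*(1961 + √13)/(13*(-1 + √13)))) = 8839601*(√13*(-1 + √13)/(1961 + √13)) = 8839601*√13*(-1 + √13)/(1961 + √13)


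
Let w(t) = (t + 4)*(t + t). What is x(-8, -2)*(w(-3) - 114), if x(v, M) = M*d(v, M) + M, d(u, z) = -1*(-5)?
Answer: 1440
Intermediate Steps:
d(u, z) = 5
x(v, M) = 6*M (x(v, M) = M*5 + M = 5*M + M = 6*M)
w(t) = 2*t*(4 + t) (w(t) = (4 + t)*(2*t) = 2*t*(4 + t))
x(-8, -2)*(w(-3) - 114) = (6*(-2))*(2*(-3)*(4 - 3) - 114) = -12*(2*(-3)*1 - 114) = -12*(-6 - 114) = -12*(-120) = 1440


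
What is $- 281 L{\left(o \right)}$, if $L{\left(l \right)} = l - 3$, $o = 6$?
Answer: $-843$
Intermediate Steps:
$L{\left(l \right)} = -3 + l$
$- 281 L{\left(o \right)} = - 281 \left(-3 + 6\right) = \left(-281\right) 3 = -843$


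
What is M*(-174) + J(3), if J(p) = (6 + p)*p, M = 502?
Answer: -87321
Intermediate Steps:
J(p) = p*(6 + p)
M*(-174) + J(3) = 502*(-174) + 3*(6 + 3) = -87348 + 3*9 = -87348 + 27 = -87321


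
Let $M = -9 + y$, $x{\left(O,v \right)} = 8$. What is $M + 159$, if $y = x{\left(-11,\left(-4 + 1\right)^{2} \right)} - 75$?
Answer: $83$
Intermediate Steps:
$y = -67$ ($y = 8 - 75 = -67$)
$M = -76$ ($M = -9 - 67 = -76$)
$M + 159 = -76 + 159 = 83$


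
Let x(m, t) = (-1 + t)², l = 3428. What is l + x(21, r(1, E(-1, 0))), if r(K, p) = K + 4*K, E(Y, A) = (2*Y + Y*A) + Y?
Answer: 3444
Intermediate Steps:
E(Y, A) = 3*Y + A*Y (E(Y, A) = (2*Y + A*Y) + Y = 3*Y + A*Y)
r(K, p) = 5*K
l + x(21, r(1, E(-1, 0))) = 3428 + (-1 + 5*1)² = 3428 + (-1 + 5)² = 3428 + 4² = 3428 + 16 = 3444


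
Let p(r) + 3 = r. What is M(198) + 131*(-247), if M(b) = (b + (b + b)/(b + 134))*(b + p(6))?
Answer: 637502/83 ≈ 7680.8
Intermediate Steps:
p(r) = -3 + r
M(b) = (3 + b)*(b + 2*b/(134 + b)) (M(b) = (b + (b + b)/(b + 134))*(b + (-3 + 6)) = (b + (2*b)/(134 + b))*(b + 3) = (b + 2*b/(134 + b))*(3 + b) = (3 + b)*(b + 2*b/(134 + b)))
M(198) + 131*(-247) = 198*(408 + 198² + 139*198)/(134 + 198) + 131*(-247) = 198*(408 + 39204 + 27522)/332 - 32357 = 198*(1/332)*67134 - 32357 = 3323133/83 - 32357 = 637502/83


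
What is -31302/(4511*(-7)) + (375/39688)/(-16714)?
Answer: 20764020610689/20946452390864 ≈ 0.99129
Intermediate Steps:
-31302/(4511*(-7)) + (375/39688)/(-16714) = -31302/(-31577) + (375*(1/39688))*(-1/16714) = -31302*(-1/31577) + (375/39688)*(-1/16714) = 31302/31577 - 375/663345232 = 20764020610689/20946452390864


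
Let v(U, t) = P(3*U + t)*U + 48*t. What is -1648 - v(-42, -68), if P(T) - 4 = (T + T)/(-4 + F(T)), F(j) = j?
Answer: 61588/33 ≈ 1866.3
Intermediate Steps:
P(T) = 4 + 2*T/(-4 + T) (P(T) = 4 + (T + T)/(-4 + T) = 4 + (2*T)/(-4 + T) = 4 + 2*T/(-4 + T))
v(U, t) = 48*t + 2*U*(-8 + 3*t + 9*U)/(-4 + t + 3*U) (v(U, t) = (2*(-8 + 3*(3*U + t))/(-4 + (3*U + t)))*U + 48*t = (2*(-8 + 3*(t + 3*U))/(-4 + (t + 3*U)))*U + 48*t = (2*(-8 + (3*t + 9*U))/(-4 + t + 3*U))*U + 48*t = (2*(-8 + 3*t + 9*U)/(-4 + t + 3*U))*U + 48*t = 2*U*(-8 + 3*t + 9*U)/(-4 + t + 3*U) + 48*t = 48*t + 2*U*(-8 + 3*t + 9*U)/(-4 + t + 3*U))
-1648 - v(-42, -68) = -1648 - 2*(-42*(-8 + 3*(-68) + 9*(-42)) + 24*(-68)*(-4 - 68 + 3*(-42)))/(-4 - 68 + 3*(-42)) = -1648 - 2*(-42*(-8 - 204 - 378) + 24*(-68)*(-4 - 68 - 126))/(-4 - 68 - 126) = -1648 - 2*(-42*(-590) + 24*(-68)*(-198))/(-198) = -1648 - 2*(-1)*(24780 + 323136)/198 = -1648 - 2*(-1)*347916/198 = -1648 - 1*(-115972/33) = -1648 + 115972/33 = 61588/33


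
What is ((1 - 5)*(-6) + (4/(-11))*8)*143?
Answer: 3016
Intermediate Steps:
((1 - 5)*(-6) + (4/(-11))*8)*143 = (-4*(-6) + (4*(-1/11))*8)*143 = (24 - 4/11*8)*143 = (24 - 32/11)*143 = (232/11)*143 = 3016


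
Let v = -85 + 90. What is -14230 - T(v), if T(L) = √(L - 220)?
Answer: -14230 - I*√215 ≈ -14230.0 - 14.663*I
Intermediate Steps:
v = 5
T(L) = √(-220 + L)
-14230 - T(v) = -14230 - √(-220 + 5) = -14230 - √(-215) = -14230 - I*√215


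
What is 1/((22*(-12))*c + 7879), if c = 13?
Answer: 1/4447 ≈ 0.00022487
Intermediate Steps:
1/((22*(-12))*c + 7879) = 1/((22*(-12))*13 + 7879) = 1/(-264*13 + 7879) = 1/(-3432 + 7879) = 1/4447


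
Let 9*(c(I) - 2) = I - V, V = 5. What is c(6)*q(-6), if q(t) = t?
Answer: -38/3 ≈ -12.667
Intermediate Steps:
c(I) = 13/9 + I/9 (c(I) = 2 + (I - 1*5)/9 = 2 + (I - 5)/9 = 2 + (-5 + I)/9 = 2 + (-5/9 + I/9) = 13/9 + I/9)
c(6)*q(-6) = (13/9 + (⅑)*6)*(-6) = (13/9 + ⅔)*(-6) = (19/9)*(-6) = -38/3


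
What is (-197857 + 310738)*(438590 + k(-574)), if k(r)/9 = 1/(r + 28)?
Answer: 9010542619137/182 ≈ 4.9508e+10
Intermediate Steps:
k(r) = 9/(28 + r) (k(r) = 9/(r + 28) = 9/(28 + r))
(-197857 + 310738)*(438590 + k(-574)) = (-197857 + 310738)*(438590 + 9/(28 - 574)) = 112881*(438590 + 9/(-546)) = 112881*(438590 + 9*(-1/546)) = 112881*(438590 - 3/182) = 112881*(79823377/182) = 9010542619137/182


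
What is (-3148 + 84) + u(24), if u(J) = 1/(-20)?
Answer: -61281/20 ≈ -3064.1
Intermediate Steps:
u(J) = -1/20
(-3148 + 84) + u(24) = (-3148 + 84) - 1/20 = -3064 - 1/20 = -61281/20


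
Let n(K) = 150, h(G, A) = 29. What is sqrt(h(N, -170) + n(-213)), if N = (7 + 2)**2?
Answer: sqrt(179) ≈ 13.379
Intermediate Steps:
N = 81 (N = 9**2 = 81)
sqrt(h(N, -170) + n(-213)) = sqrt(29 + 150) = sqrt(179)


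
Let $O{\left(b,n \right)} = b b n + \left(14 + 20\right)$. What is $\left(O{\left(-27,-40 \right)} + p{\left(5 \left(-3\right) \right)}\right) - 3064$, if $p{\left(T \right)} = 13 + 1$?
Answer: $-32176$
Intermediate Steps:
$O{\left(b,n \right)} = 34 + n b^{2}$ ($O{\left(b,n \right)} = b^{2} n + 34 = n b^{2} + 34 = 34 + n b^{2}$)
$p{\left(T \right)} = 14$
$\left(O{\left(-27,-40 \right)} + p{\left(5 \left(-3\right) \right)}\right) - 3064 = \left(\left(34 - 40 \left(-27\right)^{2}\right) + 14\right) - 3064 = \left(\left(34 - 29160\right) + 14\right) - 3064 = \left(-29126 + 14\right) - 3064 = -29112 - 3064 = -32176$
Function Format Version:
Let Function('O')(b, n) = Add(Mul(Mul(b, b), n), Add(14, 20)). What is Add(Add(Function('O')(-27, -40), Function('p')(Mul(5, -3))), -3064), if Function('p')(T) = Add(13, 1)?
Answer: -32176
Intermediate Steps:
Function('O')(b, n) = Add(34, Mul(n, Pow(b, 2))) (Function('O')(b, n) = Add(Mul(Pow(b, 2), n), 34) = Add(Mul(n, Pow(b, 2)), 34) = Add(34, Mul(n, Pow(b, 2))))
Function('p')(T) = 14
Add(Add(Function('O')(-27, -40), Function('p')(Mul(5, -3))), -3064) = Add(Add(Add(34, Mul(-40, Pow(-27, 2))), 14), -3064) = Add(Add(Add(34, Mul(-40, 729)), 14), -3064) = Add(Add(Add(34, -29160), 14), -3064) = Add(Add(-29126, 14), -3064) = Add(-29112, -3064) = -32176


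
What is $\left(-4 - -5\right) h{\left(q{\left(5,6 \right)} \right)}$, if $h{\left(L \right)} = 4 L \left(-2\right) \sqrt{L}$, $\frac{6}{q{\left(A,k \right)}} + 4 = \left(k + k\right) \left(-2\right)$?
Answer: $\frac{6 i \sqrt{42}}{49} \approx 0.79356 i$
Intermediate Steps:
$q{\left(A,k \right)} = \frac{6}{-4 - 4 k}$ ($q{\left(A,k \right)} = \frac{6}{-4 + \left(k + k\right) \left(-2\right)} = \frac{6}{-4 + 2 k \left(-2\right)} = \frac{6}{-4 - 4 k}$)
$h{\left(L \right)} = - 8 L^{\frac{3}{2}}$ ($h{\left(L \right)} = - 8 L \sqrt{L} = - 8 L^{\frac{3}{2}}$)
$\left(-4 - -5\right) h{\left(q{\left(5,6 \right)} \right)} = \left(-4 - -5\right) \left(- 8 \left(- \frac{3}{2 + 2 \cdot 6}\right)^{\frac{3}{2}}\right) = \left(-4 + 5\right) \left(- 8 \left(- \frac{3}{2 + 12}\right)^{\frac{3}{2}}\right) = 1 \left(- 8 \left(- \frac{3}{14}\right)^{\frac{3}{2}}\right) = 1 \left(- 8 \left(- \frac{3 i \sqrt{42}}{196}\right)\right) = 1 \frac{6 i \sqrt{42}}{49} = \frac{6 i \sqrt{42}}{49}$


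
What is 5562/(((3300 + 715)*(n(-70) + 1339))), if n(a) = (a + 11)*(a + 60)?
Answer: 1854/2581645 ≈ 0.00071815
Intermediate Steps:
n(a) = (11 + a)*(60 + a)
5562/(((3300 + 715)*(n(-70) + 1339))) = 5562/(((3300 + 715)*((660 + (-70)**2 + 71*(-70)) + 1339))) = 5562/((4015*((660 + 4900 - 4970) + 1339))) = 5562/((4015*(590 + 1339))) = 5562/((4015*1929)) = 5562/7744935 = 5562*(1/7744935) = 1854/2581645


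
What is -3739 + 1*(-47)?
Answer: -3786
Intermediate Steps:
-3739 + 1*(-47) = -3739 - 47 = -3786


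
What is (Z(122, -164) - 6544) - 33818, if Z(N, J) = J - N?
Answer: -40648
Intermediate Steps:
(Z(122, -164) - 6544) - 33818 = ((-164 - 1*122) - 6544) - 33818 = ((-164 - 122) - 6544) - 33818 = (-286 - 6544) - 33818 = -6830 - 33818 = -40648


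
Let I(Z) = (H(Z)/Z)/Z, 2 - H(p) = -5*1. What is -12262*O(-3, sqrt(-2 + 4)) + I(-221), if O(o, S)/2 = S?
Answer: 7/48841 - 24524*sqrt(2) ≈ -34682.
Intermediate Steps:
H(p) = 7 (H(p) = 2 - (-5) = 2 - 1*(-5) = 2 + 5 = 7)
O(o, S) = 2*S
I(Z) = 7/Z**2 (I(Z) = (7/Z)/Z = 7/Z**2)
-12262*O(-3, sqrt(-2 + 4)) + I(-221) = -24524*sqrt(-2 + 4) + 7/(-221)**2 = -24524*sqrt(2) + 7*(1/48841) = -24524*sqrt(2) + 7/48841 = 7/48841 - 24524*sqrt(2)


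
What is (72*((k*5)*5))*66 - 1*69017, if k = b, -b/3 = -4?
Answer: 1356583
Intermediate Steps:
b = 12 (b = -3*(-4) = 12)
k = 12
(72*((k*5)*5))*66 - 1*69017 = (72*((12*5)*5))*66 - 1*69017 = (72*(60*5))*66 - 69017 = (72*300)*66 - 69017 = 21600*66 - 69017 = 1425600 - 69017 = 1356583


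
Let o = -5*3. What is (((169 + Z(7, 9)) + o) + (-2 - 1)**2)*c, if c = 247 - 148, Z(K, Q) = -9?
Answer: 15246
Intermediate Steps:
o = -15
c = 99
(((169 + Z(7, 9)) + o) + (-2 - 1)**2)*c = (((169 - 9) - 15) + (-2 - 1)**2)*99 = ((160 - 15) + (-3)**2)*99 = (145 + 9)*99 = 154*99 = 15246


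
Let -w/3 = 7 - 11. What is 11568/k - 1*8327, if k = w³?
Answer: -299531/36 ≈ -8320.3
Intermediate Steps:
w = 12 (w = -3*(7 - 11) = -3*(-4) = 12)
k = 1728 (k = 12³ = 1728)
11568/k - 1*8327 = 11568/1728 - 1*8327 = 11568*(1/1728) - 8327 = 241/36 - 8327 = -299531/36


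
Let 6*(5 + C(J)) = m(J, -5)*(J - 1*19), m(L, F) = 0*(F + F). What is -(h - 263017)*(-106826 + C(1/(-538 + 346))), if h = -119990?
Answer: -40917020817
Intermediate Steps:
m(L, F) = 0 (m(L, F) = 0*(2*F) = 0)
C(J) = -5 (C(J) = -5 + (0*(J - 1*19))/6 = -5 + (0*(J - 19))/6 = -5 + (0*(-19 + J))/6 = -5 + (⅙)*0 = -5 + 0 = -5)
-(h - 263017)*(-106826 + C(1/(-538 + 346))) = -(-119990 - 263017)*(-106826 - 5) = -(-383007)*(-106831) = -1*40917020817 = -40917020817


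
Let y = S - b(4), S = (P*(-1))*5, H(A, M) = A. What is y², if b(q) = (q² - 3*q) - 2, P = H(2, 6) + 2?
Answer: 484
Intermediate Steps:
P = 4 (P = 2 + 2 = 4)
b(q) = -2 + q² - 3*q
S = -20 (S = (4*(-1))*5 = -4*5 = -20)
y = -22 (y = -20 - (-2 + 4² - 3*4) = -20 - (-2 + 16 - 12) = -20 - 1*2 = -20 - 2 = -22)
y² = (-22)² = 484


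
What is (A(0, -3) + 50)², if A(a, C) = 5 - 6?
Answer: 2401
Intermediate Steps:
A(a, C) = -1
(A(0, -3) + 50)² = (-1 + 50)² = 49² = 2401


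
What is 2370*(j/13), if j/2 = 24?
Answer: 113760/13 ≈ 8750.8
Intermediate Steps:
j = 48 (j = 2*24 = 48)
2370*(j/13) = 2370*(48/13) = 113760/13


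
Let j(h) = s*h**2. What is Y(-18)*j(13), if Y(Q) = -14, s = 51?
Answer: -120666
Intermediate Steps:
j(h) = 51*h**2
Y(-18)*j(13) = -714*13**2 = -714*169 = -14*8619 = -120666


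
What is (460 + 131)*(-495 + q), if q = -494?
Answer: -584499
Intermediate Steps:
(460 + 131)*(-495 + q) = (460 + 131)*(-495 - 494) = 591*(-989) = -584499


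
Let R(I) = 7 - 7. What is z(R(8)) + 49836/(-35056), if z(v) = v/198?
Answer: -12459/8764 ≈ -1.4216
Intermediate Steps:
R(I) = 0
z(v) = v/198 (z(v) = v*(1/198) = v/198)
z(R(8)) + 49836/(-35056) = (1/198)*0 + 49836/(-35056) = 0 + 49836*(-1/35056) = 0 - 12459/8764 = -12459/8764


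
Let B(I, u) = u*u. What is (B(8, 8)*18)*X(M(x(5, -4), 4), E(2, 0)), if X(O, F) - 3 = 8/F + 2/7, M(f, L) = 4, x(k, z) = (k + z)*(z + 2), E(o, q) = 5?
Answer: 196992/35 ≈ 5628.3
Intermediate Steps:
B(I, u) = u²
x(k, z) = (2 + z)*(k + z) (x(k, z) = (k + z)*(2 + z) = (2 + z)*(k + z))
X(O, F) = 23/7 + 8/F (X(O, F) = 3 + (8/F + 2/7) = 3 + (2/7 + 8/F) = 23/7 + 8/F)
(B(8, 8)*18)*X(M(x(5, -4), 4), E(2, 0)) = (8²*18)*(23/7 + 8/5) = (64*18)*(23/7 + 8*(⅕)) = 1152*(23/7 + 8/5) = 1152*(171/35) = 196992/35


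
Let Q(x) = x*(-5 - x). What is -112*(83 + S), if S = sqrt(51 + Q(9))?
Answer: -9296 - 560*I*sqrt(3) ≈ -9296.0 - 969.95*I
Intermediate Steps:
S = 5*I*sqrt(3) (S = sqrt(51 - 1*9*(5 + 9)) = sqrt(51 - 1*9*14) = sqrt(51 - 126) = sqrt(-75) = 5*I*sqrt(3) ≈ 8.6602*I)
-112*(83 + S) = -112*(83 + 5*I*sqrt(3)) = -9296 - 560*I*sqrt(3)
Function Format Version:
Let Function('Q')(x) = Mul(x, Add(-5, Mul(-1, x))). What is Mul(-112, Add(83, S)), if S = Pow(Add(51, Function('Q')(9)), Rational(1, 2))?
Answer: Add(-9296, Mul(-560, I, Pow(3, Rational(1, 2)))) ≈ Add(-9296.0, Mul(-969.95, I))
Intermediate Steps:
S = Mul(5, I, Pow(3, Rational(1, 2))) (S = Pow(Add(51, Mul(-1, 9, Add(5, 9))), Rational(1, 2)) = Pow(Add(51, Mul(-1, 9, 14)), Rational(1, 2)) = Pow(Add(51, -126), Rational(1, 2)) = Pow(-75, Rational(1, 2)) = Mul(5, I, Pow(3, Rational(1, 2))) ≈ Mul(8.6602, I))
Mul(-112, Add(83, S)) = Mul(-112, Add(83, Mul(5, I, Pow(3, Rational(1, 2))))) = Add(-9296, Mul(-560, I, Pow(3, Rational(1, 2))))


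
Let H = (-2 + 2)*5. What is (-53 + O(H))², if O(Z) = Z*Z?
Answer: 2809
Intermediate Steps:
H = 0 (H = 0*5 = 0)
O(Z) = Z²
(-53 + O(H))² = (-53 + 0²)² = (-53 + 0)² = (-53)² = 2809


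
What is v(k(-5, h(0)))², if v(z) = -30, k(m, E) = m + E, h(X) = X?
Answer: 900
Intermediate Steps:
k(m, E) = E + m
v(k(-5, h(0)))² = (-30)² = 900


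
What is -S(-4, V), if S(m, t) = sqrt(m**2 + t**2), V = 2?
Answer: -2*sqrt(5) ≈ -4.4721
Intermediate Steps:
-S(-4, V) = -sqrt((-4)**2 + 2**2) = -sqrt(16 + 4) = -sqrt(20) = -2*sqrt(5)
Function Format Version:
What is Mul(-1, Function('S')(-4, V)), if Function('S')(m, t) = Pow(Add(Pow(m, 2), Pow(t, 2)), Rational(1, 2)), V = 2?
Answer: Mul(-2, Pow(5, Rational(1, 2))) ≈ -4.4721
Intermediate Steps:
Mul(-1, Function('S')(-4, V)) = Mul(-1, Pow(Add(Pow(-4, 2), Pow(2, 2)), Rational(1, 2))) = Mul(-1, Pow(Add(16, 4), Rational(1, 2))) = Mul(-1, Pow(20, Rational(1, 2))) = Mul(-1, Mul(2, Pow(5, Rational(1, 2)))) = Mul(-2, Pow(5, Rational(1, 2)))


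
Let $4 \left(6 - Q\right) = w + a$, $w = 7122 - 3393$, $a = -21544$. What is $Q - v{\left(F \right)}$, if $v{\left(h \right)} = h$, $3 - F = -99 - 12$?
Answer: $\frac{17383}{4} \approx 4345.8$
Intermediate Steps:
$w = 3729$ ($w = 7122 - 3393 = 3729$)
$F = 114$ ($F = 3 - \left(-99 - 12\right) = 3 - -111 = 3 + 111 = 114$)
$Q = \frac{17839}{4}$ ($Q = 6 - \frac{3729 - 21544}{4} = 6 - - \frac{17815}{4} = 6 + \frac{17815}{4} = \frac{17839}{4} \approx 4459.8$)
$Q - v{\left(F \right)} = \frac{17839}{4} - 114 = \frac{17383}{4}$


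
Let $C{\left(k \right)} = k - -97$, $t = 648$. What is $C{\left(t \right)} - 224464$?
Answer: $-223719$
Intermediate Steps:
$C{\left(k \right)} = 97 + k$ ($C{\left(k \right)} = k + 97 = 97 + k$)
$C{\left(t \right)} - 224464 = \left(97 + 648\right) - 224464 = 745 - 224464 = -223719$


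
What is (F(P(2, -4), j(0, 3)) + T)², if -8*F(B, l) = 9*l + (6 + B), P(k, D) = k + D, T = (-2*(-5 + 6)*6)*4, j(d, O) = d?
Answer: 9409/4 ≈ 2352.3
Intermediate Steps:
T = -48 (T = (-2*1*6)*4 = -2*6*4 = -12*4 = -48)
P(k, D) = D + k
F(B, l) = -¾ - 9*l/8 - B/8 (F(B, l) = -(9*l + (6 + B))/8 = -(6 + B + 9*l)/8 = -¾ - 9*l/8 - B/8)
(F(P(2, -4), j(0, 3)) + T)² = ((-¾ - 9/8*0 - (-4 + 2)/8) - 48)² = ((-¾ + 0 - ⅛*(-2)) - 48)² = ((-¾ + 0 + ¼) - 48)² = (-½ - 48)² = (-97/2)² = 9409/4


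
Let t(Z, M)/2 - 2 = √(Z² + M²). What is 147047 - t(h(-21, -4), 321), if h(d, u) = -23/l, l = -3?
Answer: 147043 - 2*√927898/3 ≈ 1.4640e+5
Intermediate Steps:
h(d, u) = 23/3 (h(d, u) = -23/(-3) = -23*(-⅓) = 23/3)
t(Z, M) = 4 + 2*√(M² + Z²) (t(Z, M) = 4 + 2*√(Z² + M²) = 4 + 2*√(M² + Z²))
147047 - t(h(-21, -4), 321) = 147047 - (4 + 2*√(321² + (23/3)²)) = 147047 - (4 + 2*√(103041 + 529/9)) = 147047 - (4 + 2*√(927898/9)) = 147047 - (4 + 2*(√927898/3)) = 147047 - (4 + 2*√927898/3) = 147047 + (-4 - 2*√927898/3) = 147043 - 2*√927898/3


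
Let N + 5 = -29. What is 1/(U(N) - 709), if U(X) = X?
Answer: -1/743 ≈ -0.0013459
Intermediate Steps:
N = -34 (N = -5 - 29 = -34)
1/(U(N) - 709) = 1/(-34 - 709) = 1/(-743) = -1/743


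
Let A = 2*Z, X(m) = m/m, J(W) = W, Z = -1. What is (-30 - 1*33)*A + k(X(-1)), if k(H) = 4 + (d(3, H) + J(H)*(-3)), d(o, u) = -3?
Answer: 124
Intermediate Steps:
X(m) = 1
A = -2 (A = 2*(-1) = -2)
k(H) = 1 - 3*H (k(H) = 4 + (-3 + H*(-3)) = 4 + (-3 - 3*H) = 1 - 3*H)
(-30 - 1*33)*A + k(X(-1)) = (-30 - 1*33)*(-2) + (1 - 3*1) = (-30 - 33)*(-2) + (1 - 3) = -63*(-2) - 2 = 126 - 2 = 124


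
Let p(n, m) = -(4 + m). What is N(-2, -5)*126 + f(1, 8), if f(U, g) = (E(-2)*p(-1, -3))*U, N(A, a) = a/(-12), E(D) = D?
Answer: 109/2 ≈ 54.500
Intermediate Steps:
p(n, m) = -4 - m
N(A, a) = -a/12 (N(A, a) = a*(-1/12) = -a/12)
f(U, g) = 2*U (f(U, g) = (-2*(-4 - 1*(-3)))*U = (-2*(-4 + 3))*U = (-2*(-1))*U = 2*U)
N(-2, -5)*126 + f(1, 8) = -1/12*(-5)*126 + 2*1 = (5/12)*126 + 2 = 105/2 + 2 = 109/2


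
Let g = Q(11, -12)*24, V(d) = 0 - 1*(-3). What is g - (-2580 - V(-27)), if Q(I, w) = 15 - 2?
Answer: 2895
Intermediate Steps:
V(d) = 3 (V(d) = 0 + 3 = 3)
Q(I, w) = 13
g = 312 (g = 13*24 = 312)
g - (-2580 - V(-27)) = 312 - (-2580 - 1*3) = 312 - (-2580 - 3) = 312 - 1*(-2583) = 312 + 2583 = 2895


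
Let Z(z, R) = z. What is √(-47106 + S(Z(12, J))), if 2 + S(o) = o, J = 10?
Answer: 58*I*√14 ≈ 217.02*I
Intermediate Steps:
S(o) = -2 + o
√(-47106 + S(Z(12, J))) = √(-47106 + (-2 + 12)) = √(-47106 + 10) = √(-47096) = 58*I*√14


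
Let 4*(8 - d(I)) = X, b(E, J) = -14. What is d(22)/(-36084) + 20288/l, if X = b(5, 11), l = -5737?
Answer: -1464276335/414027816 ≈ -3.5367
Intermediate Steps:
X = -14
d(I) = 23/2 (d(I) = 8 - ¼*(-14) = 8 + 7/2 = 23/2)
d(22)/(-36084) + 20288/l = (23/2)/(-36084) + 20288/(-5737) = (23/2)*(-1/36084) + 20288*(-1/5737) = -23/72168 - 20288/5737 = -1464276335/414027816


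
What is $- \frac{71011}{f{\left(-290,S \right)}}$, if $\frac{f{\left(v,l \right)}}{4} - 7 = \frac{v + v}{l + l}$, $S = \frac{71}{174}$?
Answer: $\frac{5041781}{199852} \approx 25.228$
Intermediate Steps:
$S = \frac{71}{174}$ ($S = 71 \cdot \frac{1}{174} = \frac{71}{174} \approx 0.40805$)
$f{\left(v,l \right)} = 28 + \frac{4 v}{l}$ ($f{\left(v,l \right)} = 28 + 4 \frac{v + v}{l + l} = 28 + 4 \frac{2 v}{2 l} = 28 + 4 \cdot 2 v \frac{1}{2 l} = 28 + 4 \frac{v}{l} = 28 + \frac{4 v}{l}$)
$- \frac{71011}{f{\left(-290,S \right)}} = - \frac{71011}{28 + 4 \left(-290\right) \frac{1}{\frac{71}{174}}} = - \frac{71011}{28 + 4 \left(-290\right) \frac{174}{71}} = - \frac{71011}{28 - \frac{201840}{71}} = - \frac{71011}{- \frac{199852}{71}} = \left(-71011\right) \left(- \frac{71}{199852}\right) = \frac{5041781}{199852}$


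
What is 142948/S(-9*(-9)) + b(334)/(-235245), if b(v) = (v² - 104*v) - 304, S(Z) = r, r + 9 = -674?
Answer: -33680062688/160672335 ≈ -209.62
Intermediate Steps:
r = -683 (r = -9 - 674 = -683)
S(Z) = -683
b(v) = -304 + v² - 104*v
142948/S(-9*(-9)) + b(334)/(-235245) = 142948/(-683) + (-304 + 334² - 104*334)/(-235245) = 142948*(-1/683) + (-304 + 111556 - 34736)*(-1/235245) = -142948/683 + 76516*(-1/235245) = -142948/683 - 76516/235245 = -33680062688/160672335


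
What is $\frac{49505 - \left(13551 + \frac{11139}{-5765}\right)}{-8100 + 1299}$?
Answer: $- \frac{207285949}{39207765} \approx -5.2869$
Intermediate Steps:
$\frac{49505 - \left(13551 + \frac{11139}{-5765}\right)}{-8100 + 1299} = \frac{49505 - \frac{78110376}{5765}}{-6801} = \left(49505 + \left(\frac{11139}{5765} - 13551\right)\right) \left(- \frac{1}{6801}\right) = \left(49505 - \frac{78110376}{5765}\right) \left(- \frac{1}{6801}\right) = \frac{207285949}{5765} \left(- \frac{1}{6801}\right) = - \frac{207285949}{39207765}$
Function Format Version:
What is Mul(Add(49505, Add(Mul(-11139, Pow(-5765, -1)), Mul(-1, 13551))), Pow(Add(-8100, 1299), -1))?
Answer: Rational(-207285949, 39207765) ≈ -5.2869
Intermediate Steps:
Mul(Add(49505, Add(Mul(-11139, Pow(-5765, -1)), Mul(-1, 13551))), Pow(Add(-8100, 1299), -1)) = Mul(Add(49505, Add(Mul(-11139, Rational(-1, 5765)), -13551)), Pow(-6801, -1)) = Mul(Add(49505, Add(Rational(11139, 5765), -13551)), Rational(-1, 6801)) = Mul(Add(49505, Rational(-78110376, 5765)), Rational(-1, 6801)) = Mul(Rational(207285949, 5765), Rational(-1, 6801)) = Rational(-207285949, 39207765)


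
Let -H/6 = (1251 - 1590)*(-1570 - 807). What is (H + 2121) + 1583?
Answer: -4831114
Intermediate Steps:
H = -4834818 (H = -6*(1251 - 1590)*(-1570 - 807) = -(-2034)*(-2377) = -6*805803 = -4834818)
(H + 2121) + 1583 = (-4834818 + 2121) + 1583 = -4832697 + 1583 = -4831114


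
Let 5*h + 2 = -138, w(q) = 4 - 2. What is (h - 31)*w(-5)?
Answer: -118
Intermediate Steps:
w(q) = 2
h = -28 (h = -⅖ + (⅕)*(-138) = -⅖ - 138/5 = -28)
(h - 31)*w(-5) = (-28 - 31)*2 = -59*2 = -118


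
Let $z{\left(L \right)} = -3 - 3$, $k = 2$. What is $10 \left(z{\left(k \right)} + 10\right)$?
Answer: $40$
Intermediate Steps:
$z{\left(L \right)} = -6$ ($z{\left(L \right)} = -3 - 3 = -6$)
$10 \left(z{\left(k \right)} + 10\right) = 10 \left(-6 + 10\right) = 10 \cdot 4 = 40$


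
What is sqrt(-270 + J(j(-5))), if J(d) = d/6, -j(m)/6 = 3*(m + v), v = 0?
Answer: I*sqrt(255) ≈ 15.969*I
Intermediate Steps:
j(m) = -18*m (j(m) = -18*(m + 0) = -18*m)
J(d) = d/6 (J(d) = d*(1/6) = d/6)
sqrt(-270 + J(j(-5))) = sqrt(-270 + (-18*(-5))/6) = sqrt(-270 + (1/6)*90) = sqrt(-270 + 15) = sqrt(-255) = I*sqrt(255)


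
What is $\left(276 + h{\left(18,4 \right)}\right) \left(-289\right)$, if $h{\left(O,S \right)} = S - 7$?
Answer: $-78897$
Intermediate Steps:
$h{\left(O,S \right)} = -7 + S$
$\left(276 + h{\left(18,4 \right)}\right) \left(-289\right) = \left(276 + \left(-7 + 4\right)\right) \left(-289\right) = \left(276 - 3\right) \left(-289\right) = 273 \left(-289\right) = -78897$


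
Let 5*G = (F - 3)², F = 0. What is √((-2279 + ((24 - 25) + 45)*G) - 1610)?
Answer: I*√95245/5 ≈ 61.724*I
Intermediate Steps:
G = 9/5 (G = (0 - 3)²/5 = (⅕)*(-3)² = (⅕)*9 = 9/5 ≈ 1.8000)
√((-2279 + ((24 - 25) + 45)*G) - 1610) = √((-2279 + ((24 - 25) + 45)*(9/5)) - 1610) = √((-2279 + (-1 + 45)*(9/5)) - 1610) = √((-2279 + 44*(9/5)) - 1610) = √((-2279 + 396/5) - 1610) = √(-10999/5 - 1610) = √(-19049/5) = I*√95245/5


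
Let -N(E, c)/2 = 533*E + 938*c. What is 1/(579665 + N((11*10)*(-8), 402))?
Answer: 1/763593 ≈ 1.3096e-6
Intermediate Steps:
N(E, c) = -1876*c - 1066*E (N(E, c) = -2*(533*E + 938*c) = -1876*c - 1066*E)
1/(579665 + N((11*10)*(-8), 402)) = 1/(579665 + (-1876*402 - 1066*11*10*(-8))) = 1/(579665 + (-754152 - 117260*(-8))) = 1/(579665 + (-754152 - 1066*(-880))) = 1/(579665 + (-754152 + 938080)) = 1/(579665 + 183928) = 1/763593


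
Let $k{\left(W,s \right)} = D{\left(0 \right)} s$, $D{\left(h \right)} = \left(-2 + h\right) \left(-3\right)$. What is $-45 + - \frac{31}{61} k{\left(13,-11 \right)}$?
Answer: $- \frac{699}{61} \approx -11.459$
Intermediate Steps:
$D{\left(h \right)} = 6 - 3 h$
$k{\left(W,s \right)} = 6 s$ ($k{\left(W,s \right)} = \left(6 - 0\right) s = \left(6 + 0\right) s = 6 s$)
$-45 + - \frac{31}{61} k{\left(13,-11 \right)} = -45 + - \frac{31}{61} \cdot 6 \left(-11\right) = -45 + \left(-31\right) \frac{1}{61} \left(-66\right) = -45 - - \frac{2046}{61} = -45 + \frac{2046}{61} = - \frac{699}{61}$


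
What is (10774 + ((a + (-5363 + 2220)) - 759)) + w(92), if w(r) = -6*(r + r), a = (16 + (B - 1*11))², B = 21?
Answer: 6444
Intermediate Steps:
a = 676 (a = (16 + (21 - 1*11))² = (16 + (21 - 11))² = (16 + 10)² = 26² = 676)
w(r) = -12*r
(10774 + ((a + (-5363 + 2220)) - 759)) + w(92) = (10774 + ((676 + (-5363 + 2220)) - 759)) - 12*92 = (10774 + ((676 - 3143) - 759)) - 1104 = (10774 + (-2467 - 759)) - 1104 = (10774 - 3226) - 1104 = 7548 - 1104 = 6444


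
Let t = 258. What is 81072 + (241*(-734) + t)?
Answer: -95564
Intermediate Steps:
81072 + (241*(-734) + t) = 81072 + (241*(-734) + 258) = 81072 + (-176894 + 258) = 81072 - 176636 = -95564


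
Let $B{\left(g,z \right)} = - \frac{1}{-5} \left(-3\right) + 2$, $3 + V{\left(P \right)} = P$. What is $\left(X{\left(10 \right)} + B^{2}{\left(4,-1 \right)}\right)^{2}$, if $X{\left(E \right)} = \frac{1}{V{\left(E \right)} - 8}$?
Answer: $\frac{576}{625} \approx 0.9216$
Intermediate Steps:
$V{\left(P \right)} = -3 + P$
$B{\left(g,z \right)} = \frac{7}{5}$ ($B{\left(g,z \right)} = \left(-1\right) \left(- \frac{1}{5}\right) \left(-3\right) + 2 = \frac{1}{5} \left(-3\right) + 2 = - \frac{3}{5} + 2 = \frac{7}{5}$)
$X{\left(E \right)} = \frac{1}{-11 + E}$ ($X{\left(E \right)} = \frac{1}{\left(-3 + E\right) - 8} = \frac{1}{-11 + E}$)
$\left(X{\left(10 \right)} + B^{2}{\left(4,-1 \right)}\right)^{2} = \left(\frac{1}{-11 + 10} + \left(\frac{7}{5}\right)^{2}\right)^{2} = \left(\frac{1}{-1} + \frac{49}{25}\right)^{2} = \left(-1 + \frac{49}{25}\right)^{2} = \left(\frac{24}{25}\right)^{2} = \frac{576}{625}$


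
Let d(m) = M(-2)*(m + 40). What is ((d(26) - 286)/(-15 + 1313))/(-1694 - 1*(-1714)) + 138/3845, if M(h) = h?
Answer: 17957/907420 ≈ 0.019789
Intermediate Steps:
d(m) = -80 - 2*m (d(m) = -2*(m + 40) = -2*(40 + m) = -80 - 2*m)
((d(26) - 286)/(-15 + 1313))/(-1694 - 1*(-1714)) + 138/3845 = (((-80 - 2*26) - 286)/(-15 + 1313))/(-1694 - 1*(-1714)) + 138/3845 = (((-80 - 52) - 286)/1298)/(-1694 + 1714) + 138*(1/3845) = ((-132 - 286)*(1/1298))/20 + 138/3845 = -418*1/1298*(1/20) + 138/3845 = -19/59*1/20 + 138/3845 = -19/1180 + 138/3845 = 17957/907420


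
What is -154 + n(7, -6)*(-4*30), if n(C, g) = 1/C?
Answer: -1198/7 ≈ -171.14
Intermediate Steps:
-154 + n(7, -6)*(-4*30) = -154 + (-4*30)/7 = -154 + (⅐)*(-120) = -154 - 120/7 = -1198/7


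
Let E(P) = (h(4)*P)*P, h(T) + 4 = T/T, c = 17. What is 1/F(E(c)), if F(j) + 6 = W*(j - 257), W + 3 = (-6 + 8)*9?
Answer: -1/16866 ≈ -5.9291e-5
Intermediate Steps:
h(T) = -3 (h(T) = -4 + T/T = -4 + 1 = -3)
W = 15 (W = -3 + (-6 + 8)*9 = -3 + 2*9 = -3 + 18 = 15)
E(P) = -3*P² (E(P) = (-3*P)*P = -3*P²)
F(j) = -3861 + 15*j (F(j) = -6 + 15*(j - 257) = -6 + 15*(-257 + j) = -6 + (-3855 + 15*j) = -3861 + 15*j)
1/F(E(c)) = 1/(-3861 + 15*(-3*17²)) = 1/(-3861 + 15*(-3*289)) = 1/(-3861 + 15*(-867)) = 1/(-3861 - 13005) = 1/(-16866) = -1/16866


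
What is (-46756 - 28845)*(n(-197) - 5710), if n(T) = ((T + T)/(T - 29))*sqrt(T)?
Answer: 431681710 - 14893397*I*sqrt(197)/113 ≈ 4.3168e+8 - 1.8499e+6*I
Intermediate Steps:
n(T) = 2*T**(3/2)/(-29 + T) (n(T) = ((2*T)/(-29 + T))*sqrt(T) = (2*T/(-29 + T))*sqrt(T) = 2*T**(3/2)/(-29 + T))
(-46756 - 28845)*(n(-197) - 5710) = (-46756 - 28845)*(2*(-197)**(3/2)/(-29 - 197) - 5710) = -75601*(2*(-197*I*sqrt(197))/(-226) - 5710) = -75601*(2*(-197*I*sqrt(197))*(-1/226) - 5710) = -75601*(197*I*sqrt(197)/113 - 5710) = -75601*(-5710 + 197*I*sqrt(197)/113) = 431681710 - 14893397*I*sqrt(197)/113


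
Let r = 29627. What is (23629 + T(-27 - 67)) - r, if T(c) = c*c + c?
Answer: 2744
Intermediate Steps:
T(c) = c + c² (T(c) = c² + c = c + c²)
(23629 + T(-27 - 67)) - r = (23629 + (-27 - 67)*(1 + (-27 - 67))) - 1*29627 = (23629 - 94*(1 - 94)) - 29627 = (23629 - 94*(-93)) - 29627 = (23629 + 8742) - 29627 = 32371 - 29627 = 2744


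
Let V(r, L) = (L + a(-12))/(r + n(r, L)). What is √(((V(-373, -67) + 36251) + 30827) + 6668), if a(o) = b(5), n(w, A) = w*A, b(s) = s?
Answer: √11173365296247/12309 ≈ 271.56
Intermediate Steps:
n(w, A) = A*w
a(o) = 5
V(r, L) = (5 + L)/(r + L*r) (V(r, L) = (L + 5)/(r + L*r) = (5 + L)/(r + L*r))
√(((V(-373, -67) + 36251) + 30827) + 6668) = √((((5 - 67)/((-373)*(1 - 67)) + 36251) + 30827) + 6668) = √(((-1/373*(-62)/(-66) + 36251) + 30827) + 6668) = √(((-1/373*(-1/66)*(-62) + 36251) + 30827) + 6668) = √(((-31/12309 + 36251) + 30827) + 6668) = √((446213528/12309 + 30827) + 6668) = √(825663071/12309 + 6668) = √(907739483/12309) = √11173365296247/12309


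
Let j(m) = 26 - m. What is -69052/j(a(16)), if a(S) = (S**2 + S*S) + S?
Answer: 34526/251 ≈ 137.55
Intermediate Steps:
a(S) = S + 2*S**2 (a(S) = (S**2 + S**2) + S = 2*S**2 + S = S + 2*S**2)
-69052/j(a(16)) = -69052/(26 - 16*(1 + 2*16)) = -69052/(26 - 16*(1 + 32)) = -69052/(26 - 16*33) = -69052/(26 - 1*528) = -69052/(26 - 528) = -69052/(-502) = -69052*(-1/502) = 34526/251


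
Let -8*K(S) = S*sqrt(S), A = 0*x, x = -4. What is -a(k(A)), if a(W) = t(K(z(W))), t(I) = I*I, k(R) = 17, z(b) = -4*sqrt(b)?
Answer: 17*sqrt(17) ≈ 70.093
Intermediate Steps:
A = 0 (A = 0*(-4) = 0)
K(S) = -S**(3/2)/8 (K(S) = -S*sqrt(S)/8 = -S**(3/2)/8)
t(I) = I**2
a(W) = -W**(3/2) (a(W) = (-8*(-sqrt(W))**(3/2)/8)**2 = (-(-sqrt(W))**(3/2))**2 = -W**(3/2))
-a(k(A)) = -(-1)*17**(3/2) = -(-1)*17*sqrt(17) = -(-17)*sqrt(17) = 17*sqrt(17)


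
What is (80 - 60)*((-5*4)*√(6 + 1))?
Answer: -400*√7 ≈ -1058.3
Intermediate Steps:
(80 - 60)*((-5*4)*√(6 + 1)) = 20*(-20*√7) = -400*√7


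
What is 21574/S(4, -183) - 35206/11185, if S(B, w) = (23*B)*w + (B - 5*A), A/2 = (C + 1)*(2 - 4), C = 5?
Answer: -414833931/93461860 ≈ -4.4385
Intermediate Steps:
A = -24 (A = 2*((5 + 1)*(2 - 4)) = 2*(6*(-2)) = 2*(-12) = -24)
S(B, w) = 120 + B + 23*B*w (S(B, w) = (23*B)*w + (B - 5*(-24)) = 23*B*w + (B + 120) = 23*B*w + (120 + B) = 120 + B + 23*B*w)
21574/S(4, -183) - 35206/11185 = 21574/(120 + 4 + 23*4*(-183)) - 35206/11185 = 21574/(120 + 4 - 16836) - 35206*1/11185 = 21574/(-16712) - 35206/11185 = 21574*(-1/16712) - 35206/11185 = -10787/8356 - 35206/11185 = -414833931/93461860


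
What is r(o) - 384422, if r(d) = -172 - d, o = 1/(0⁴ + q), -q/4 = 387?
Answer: -595351511/1548 ≈ -3.8459e+5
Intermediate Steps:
q = -1548 (q = -4*387 = -1548)
o = -1/1548 (o = 1/(0⁴ - 1548) = 1/(0 - 1548) = 1/(-1548) = -1/1548 ≈ -0.00064600)
r(o) - 384422 = (-172 - 1*(-1/1548)) - 384422 = (-172 + 1/1548) - 384422 = -266255/1548 - 384422 = -595351511/1548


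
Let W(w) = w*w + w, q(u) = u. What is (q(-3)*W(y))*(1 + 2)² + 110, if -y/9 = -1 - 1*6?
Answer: -108754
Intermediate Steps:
y = 63 (y = -9*(-1 - 1*6) = -9*(-1 - 6) = -9*(-7) = 63)
W(w) = w + w² (W(w) = w² + w = w + w²)
(q(-3)*W(y))*(1 + 2)² + 110 = (-189*(1 + 63))*(1 + 2)² + 110 = -189*64*3² + 110 = -3*4032*9 + 110 = -12096*9 + 110 = -108864 + 110 = -108754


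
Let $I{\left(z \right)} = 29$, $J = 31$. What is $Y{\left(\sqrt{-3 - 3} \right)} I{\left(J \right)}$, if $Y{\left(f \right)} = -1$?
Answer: $-29$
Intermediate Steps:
$Y{\left(\sqrt{-3 - 3} \right)} I{\left(J \right)} = \left(-1\right) 29 = -29$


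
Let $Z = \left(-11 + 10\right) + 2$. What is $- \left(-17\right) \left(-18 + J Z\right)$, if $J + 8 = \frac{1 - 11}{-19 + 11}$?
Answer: $- \frac{1683}{4} \approx -420.75$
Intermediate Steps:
$Z = 1$ ($Z = -1 + 2 = 1$)
$J = - \frac{27}{4}$ ($J = -8 + \frac{1 - 11}{-19 + 11} = -8 - \frac{10}{-8} = -8 - - \frac{5}{4} = -8 + \frac{5}{4} = - \frac{27}{4} \approx -6.75$)
$- \left(-17\right) \left(-18 + J Z\right) = - \left(-17\right) \left(-18 - \frac{27}{4}\right) = - \frac{\left(-17\right) \left(-99\right)}{4} = \left(-1\right) \frac{1683}{4} = - \frac{1683}{4}$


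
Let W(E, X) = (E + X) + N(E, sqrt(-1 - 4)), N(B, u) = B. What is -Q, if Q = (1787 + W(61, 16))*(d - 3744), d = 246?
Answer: 6733650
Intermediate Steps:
W(E, X) = X + 2*E (W(E, X) = (E + X) + E = X + 2*E)
Q = -6733650 (Q = (1787 + (16 + 2*61))*(246 - 3744) = (1787 + (16 + 122))*(-3498) = (1787 + 138)*(-3498) = 1925*(-3498) = -6733650)
-Q = -1*(-6733650) = 6733650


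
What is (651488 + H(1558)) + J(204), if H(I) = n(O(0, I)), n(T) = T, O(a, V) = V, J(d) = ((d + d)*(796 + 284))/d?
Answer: 655206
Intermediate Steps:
J(d) = 2160 (J(d) = ((2*d)*1080)/d = (2160*d)/d = 2160)
H(I) = I
(651488 + H(1558)) + J(204) = (651488 + 1558) + 2160 = 653046 + 2160 = 655206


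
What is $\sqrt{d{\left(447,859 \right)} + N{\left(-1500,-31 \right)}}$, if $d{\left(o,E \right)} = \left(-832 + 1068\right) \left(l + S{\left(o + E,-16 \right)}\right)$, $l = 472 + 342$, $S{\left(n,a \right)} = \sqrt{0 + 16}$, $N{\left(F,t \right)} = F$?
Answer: $2 \sqrt{47887} \approx 437.66$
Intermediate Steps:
$S{\left(n,a \right)} = 4$ ($S{\left(n,a \right)} = \sqrt{16} = 4$)
$l = 814$
$d{\left(o,E \right)} = 193048$ ($d{\left(o,E \right)} = \left(-832 + 1068\right) \left(814 + 4\right) = 236 \cdot 818 = 193048$)
$\sqrt{d{\left(447,859 \right)} + N{\left(-1500,-31 \right)}} = \sqrt{193048 - 1500} = \sqrt{191548} = 2 \sqrt{47887}$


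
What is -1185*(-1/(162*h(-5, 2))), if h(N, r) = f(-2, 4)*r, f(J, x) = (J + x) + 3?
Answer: 79/108 ≈ 0.73148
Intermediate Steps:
f(J, x) = 3 + J + x
h(N, r) = 5*r (h(N, r) = (3 - 2 + 4)*r = 5*r)
-1185*(-1/(162*h(-5, 2))) = -1185/(((5*2)*(-18))*9) = -1185/((10*(-18))*9) = -1185/((-180*9)) = -1185/(-1620) = -1185*(-1/1620) = 79/108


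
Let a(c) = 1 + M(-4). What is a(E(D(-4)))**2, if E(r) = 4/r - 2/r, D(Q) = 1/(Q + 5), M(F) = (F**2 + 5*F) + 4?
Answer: 1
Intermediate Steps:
M(F) = 4 + F**2 + 5*F
D(Q) = 1/(5 + Q)
E(r) = 2/r
a(c) = 1 (a(c) = 1 + (4 + (-4)**2 + 5*(-4)) = 1 + (4 + 16 - 20) = 1 + 0 = 1)
a(E(D(-4)))**2 = 1**2 = 1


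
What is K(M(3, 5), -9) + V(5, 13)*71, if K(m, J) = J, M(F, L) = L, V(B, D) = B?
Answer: 346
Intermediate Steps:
K(M(3, 5), -9) + V(5, 13)*71 = -9 + 5*71 = -9 + 355 = 346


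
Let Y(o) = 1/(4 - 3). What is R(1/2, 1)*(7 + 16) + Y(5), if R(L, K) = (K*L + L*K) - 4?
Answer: -68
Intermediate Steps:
R(L, K) = -4 + 2*K*L (R(L, K) = (K*L + K*L) - 4 = 2*K*L - 4 = -4 + 2*K*L)
Y(o) = 1 (Y(o) = 1/1 = 1)
R(1/2, 1)*(7 + 16) + Y(5) = (-4 + 2*1*(1/2))*(7 + 16) + 1 = (-4 + 2*1*(1*(1/2)))*23 + 1 = (-4 + 2*1*(1/2))*23 + 1 = (-4 + 1)*23 + 1 = -3*23 + 1 = -69 + 1 = -68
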